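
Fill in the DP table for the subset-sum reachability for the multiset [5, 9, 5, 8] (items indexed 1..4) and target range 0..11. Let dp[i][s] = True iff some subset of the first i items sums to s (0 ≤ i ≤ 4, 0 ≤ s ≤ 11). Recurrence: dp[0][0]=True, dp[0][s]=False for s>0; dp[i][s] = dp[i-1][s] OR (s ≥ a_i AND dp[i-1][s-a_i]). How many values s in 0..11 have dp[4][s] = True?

5

i\s   0   1   2   3   4   5   6   7   8   9  10  11
  0   T   F   F   F   F   F   F   F   F   F   F   F
  1   T   F   F   F   F   T   F   F   F   F   F   F
  2   T   F   F   F   F   T   F   F   F   T   F   F
  3   T   F   F   F   F   T   F   F   F   T   T   F
  4   T   F   F   F   F   T   F   F   T   T   T   F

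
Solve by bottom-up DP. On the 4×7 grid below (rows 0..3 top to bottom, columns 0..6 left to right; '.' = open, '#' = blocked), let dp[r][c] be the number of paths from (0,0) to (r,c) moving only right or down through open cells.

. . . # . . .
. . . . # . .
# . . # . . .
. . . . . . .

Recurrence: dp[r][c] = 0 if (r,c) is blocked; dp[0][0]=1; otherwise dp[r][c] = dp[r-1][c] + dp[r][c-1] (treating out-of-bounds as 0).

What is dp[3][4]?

7

r\c   0   1   2   3   4   5   6
  0   1   1   1   0   0   0   0
  1   1   2   3   3   0   0   0
  2   0   2   5   0   0   0   0
  3   0   2   7   7   7   7   7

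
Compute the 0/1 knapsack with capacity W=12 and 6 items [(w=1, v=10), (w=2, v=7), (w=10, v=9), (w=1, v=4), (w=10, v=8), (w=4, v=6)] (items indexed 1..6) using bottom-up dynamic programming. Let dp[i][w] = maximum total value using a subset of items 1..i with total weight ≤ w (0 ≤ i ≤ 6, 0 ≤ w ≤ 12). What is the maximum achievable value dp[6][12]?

27

i\w   0   1   2   3   4   5   6   7   8   9  10  11  12
  0   0   0   0   0   0   0   0   0   0   0   0   0   0
  1   0  10  10  10  10  10  10  10  10  10  10  10  10
  2   0  10  10  17  17  17  17  17  17  17  17  17  17
  3   0  10  10  17  17  17  17  17  17  17  17  19  19
  4   0  10  14  17  21  21  21  21  21  21  21  21  23
  5   0  10  14  17  21  21  21  21  21  21  21  21  23
  6   0  10  14  17  21  21  21  23  27  27  27  27  27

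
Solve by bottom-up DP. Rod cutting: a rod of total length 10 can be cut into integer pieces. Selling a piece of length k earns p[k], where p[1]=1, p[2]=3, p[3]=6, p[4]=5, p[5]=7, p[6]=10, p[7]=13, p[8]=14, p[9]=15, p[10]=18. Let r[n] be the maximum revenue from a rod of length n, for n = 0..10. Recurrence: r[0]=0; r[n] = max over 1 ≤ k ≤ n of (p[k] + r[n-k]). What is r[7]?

13

   n    0    1    2    3    4    5    6    7    8    9   10
r[n]    0    1    3    6    7    9   12   13   15   18   19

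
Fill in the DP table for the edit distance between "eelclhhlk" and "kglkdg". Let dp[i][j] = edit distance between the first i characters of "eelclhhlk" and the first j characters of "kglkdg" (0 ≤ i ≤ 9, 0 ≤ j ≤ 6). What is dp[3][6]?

   ''  k  g  l  k  d  g
''  0  1  2  3  4  5  6
 e  1  1  2  3  4  5  6
 e  2  2  2  3  4  5  6
 l  3  3  3  2  3  4  5
 c  4  4  4  3  3  4  5
 l  5  5  5  4  4  4  5
 h  6  6  6  5  5  5  5
 h  7  7  7  6  6  6  6
 l  8  8  8  7  7  7  7
 k  9  8  9  8  7  8  8

5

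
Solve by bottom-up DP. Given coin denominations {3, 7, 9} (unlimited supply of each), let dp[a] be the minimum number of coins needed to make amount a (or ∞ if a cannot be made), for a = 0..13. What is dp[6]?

2

 a  0  1  2  3  4  5  6  7  8  9 10 11 12 13
dp  0  -  -  1  -  -  2  1  -  1  2  -  2  3
(- denotes ∞ / unreachable)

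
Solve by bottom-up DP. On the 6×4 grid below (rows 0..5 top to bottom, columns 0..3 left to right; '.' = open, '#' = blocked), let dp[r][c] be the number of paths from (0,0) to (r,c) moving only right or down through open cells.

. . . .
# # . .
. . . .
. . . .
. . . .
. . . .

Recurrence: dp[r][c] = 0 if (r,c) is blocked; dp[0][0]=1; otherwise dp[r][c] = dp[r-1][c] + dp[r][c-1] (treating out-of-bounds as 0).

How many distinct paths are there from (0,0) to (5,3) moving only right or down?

6

r\c   0   1   2   3
  0   1   1   1   1
  1   0   0   1   2
  2   0   0   1   3
  3   0   0   1   4
  4   0   0   1   5
  5   0   0   1   6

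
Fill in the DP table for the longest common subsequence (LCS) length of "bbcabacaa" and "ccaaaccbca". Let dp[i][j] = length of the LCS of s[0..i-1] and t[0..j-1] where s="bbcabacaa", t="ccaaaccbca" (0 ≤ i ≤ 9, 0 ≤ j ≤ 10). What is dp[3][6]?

1

   ''  c  c  a  a  a  c  c  b  c  a
''  0  0  0  0  0  0  0  0  0  0  0
 b  0  0  0  0  0  0  0  0  1  1  1
 b  0  0  0  0  0  0  0  0  1  1  1
 c  0  1  1  1  1  1  1  1  1  2  2
 a  0  1  1  2  2  2  2  2  2  2  3
 b  0  1  1  2  2  2  2  2  3  3  3
 a  0  1  1  2  3  3  3  3  3  3  4
 c  0  1  2  2  3  3  4  4  4  4  4
 a  0  1  2  3  3  4  4  4  4  4  5
 a  0  1  2  3  4  4  4  4  4  4  5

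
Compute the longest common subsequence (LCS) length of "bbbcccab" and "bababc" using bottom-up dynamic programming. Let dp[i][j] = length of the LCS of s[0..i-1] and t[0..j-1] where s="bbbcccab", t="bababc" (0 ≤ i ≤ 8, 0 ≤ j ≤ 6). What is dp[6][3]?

2

   ''  b  a  b  a  b  c
''  0  0  0  0  0  0  0
 b  0  1  1  1  1  1  1
 b  0  1  1  2  2  2  2
 b  0  1  1  2  2  3  3
 c  0  1  1  2  2  3  4
 c  0  1  1  2  2  3  4
 c  0  1  1  2  2  3  4
 a  0  1  2  2  3  3  4
 b  0  1  2  3  3  4  4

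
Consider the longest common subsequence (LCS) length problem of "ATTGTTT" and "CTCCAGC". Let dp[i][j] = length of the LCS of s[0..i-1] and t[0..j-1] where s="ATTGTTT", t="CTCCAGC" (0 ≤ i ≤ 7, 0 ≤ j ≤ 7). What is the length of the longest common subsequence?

2

   ''  C  T  C  C  A  G  C
''  0  0  0  0  0  0  0  0
 A  0  0  0  0  0  1  1  1
 T  0  0  1  1  1  1  1  1
 T  0  0  1  1  1  1  1  1
 G  0  0  1  1  1  1  2  2
 T  0  0  1  1  1  1  2  2
 T  0  0  1  1  1  1  2  2
 T  0  0  1  1  1  1  2  2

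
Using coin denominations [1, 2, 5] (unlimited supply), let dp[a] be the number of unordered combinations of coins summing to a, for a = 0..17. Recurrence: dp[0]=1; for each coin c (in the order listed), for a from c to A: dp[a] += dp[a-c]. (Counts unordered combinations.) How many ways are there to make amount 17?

22

after  coin     0     1     2     3     4     5     6     7     8     9    10    11    12    13    14    15    16    17
          1     1     1     1     1     1     1     1     1     1     1     1     1     1     1     1     1     1     1
          2     1     1     2     2     3     3     4     4     5     5     6     6     7     7     8     8     9     9
          5     1     1     2     2     3     4     5     6     7     8    10    11    13    14    16    18    20    22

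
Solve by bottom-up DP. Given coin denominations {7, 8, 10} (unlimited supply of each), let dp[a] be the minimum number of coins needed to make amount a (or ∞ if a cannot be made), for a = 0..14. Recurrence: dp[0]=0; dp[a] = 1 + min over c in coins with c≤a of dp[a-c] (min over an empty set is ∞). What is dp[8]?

1

 a  0  1  2  3  4  5  6  7  8  9 10 11 12 13 14
dp  0  -  -  -  -  -  -  1  1  -  1  -  -  -  2
(- denotes ∞ / unreachable)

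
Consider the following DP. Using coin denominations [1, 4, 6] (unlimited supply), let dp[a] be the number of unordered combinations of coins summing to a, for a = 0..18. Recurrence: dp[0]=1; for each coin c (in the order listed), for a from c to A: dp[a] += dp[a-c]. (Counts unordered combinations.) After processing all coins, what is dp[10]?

5

after  coin     0     1     2     3     4     5     6     7     8     9    10    11    12    13    14    15    16    17    18
          1     1     1     1     1     1     1     1     1     1     1     1     1     1     1     1     1     1     1     1
          4     1     1     1     1     2     2     2     2     3     3     3     3     4     4     4     4     5     5     5
          6     1     1     1     1     2     2     3     3     4     4     5     5     7     7     8     8    10    10    12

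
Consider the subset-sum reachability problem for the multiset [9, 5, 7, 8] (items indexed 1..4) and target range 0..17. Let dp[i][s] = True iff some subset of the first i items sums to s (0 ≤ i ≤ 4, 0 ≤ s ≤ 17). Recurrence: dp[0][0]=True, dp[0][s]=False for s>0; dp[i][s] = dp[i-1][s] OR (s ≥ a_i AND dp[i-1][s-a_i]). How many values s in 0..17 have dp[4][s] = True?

11

i\s   0   1   2   3   4   5   6   7   8   9  10  11  12  13  14  15  16  17
  0   T   F   F   F   F   F   F   F   F   F   F   F   F   F   F   F   F   F
  1   T   F   F   F   F   F   F   F   F   T   F   F   F   F   F   F   F   F
  2   T   F   F   F   F   T   F   F   F   T   F   F   F   F   T   F   F   F
  3   T   F   F   F   F   T   F   T   F   T   F   F   T   F   T   F   T   F
  4   T   F   F   F   F   T   F   T   T   T   F   F   T   T   T   T   T   T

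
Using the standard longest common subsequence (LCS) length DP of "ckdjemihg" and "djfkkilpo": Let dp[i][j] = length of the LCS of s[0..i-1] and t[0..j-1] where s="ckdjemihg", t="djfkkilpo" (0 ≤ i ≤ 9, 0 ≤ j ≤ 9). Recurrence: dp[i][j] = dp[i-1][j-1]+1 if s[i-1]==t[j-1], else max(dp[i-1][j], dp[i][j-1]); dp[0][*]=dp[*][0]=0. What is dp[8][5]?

2

   ''  d  j  f  k  k  i  l  p  o
''  0  0  0  0  0  0  0  0  0  0
 c  0  0  0  0  0  0  0  0  0  0
 k  0  0  0  0  1  1  1  1  1  1
 d  0  1  1  1  1  1  1  1  1  1
 j  0  1  2  2  2  2  2  2  2  2
 e  0  1  2  2  2  2  2  2  2  2
 m  0  1  2  2  2  2  2  2  2  2
 i  0  1  2  2  2  2  3  3  3  3
 h  0  1  2  2  2  2  3  3  3  3
 g  0  1  2  2  2  2  3  3  3  3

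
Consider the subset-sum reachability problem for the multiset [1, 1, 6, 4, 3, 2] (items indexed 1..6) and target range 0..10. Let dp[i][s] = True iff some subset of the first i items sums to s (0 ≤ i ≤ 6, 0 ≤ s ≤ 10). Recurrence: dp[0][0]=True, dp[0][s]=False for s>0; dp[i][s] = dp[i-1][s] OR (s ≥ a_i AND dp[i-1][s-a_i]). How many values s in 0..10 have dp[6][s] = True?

i\s   0   1   2   3   4   5   6   7   8   9  10
  0   T   F   F   F   F   F   F   F   F   F   F
  1   T   T   F   F   F   F   F   F   F   F   F
  2   T   T   T   F   F   F   F   F   F   F   F
  3   T   T   T   F   F   F   T   T   T   F   F
  4   T   T   T   F   T   T   T   T   T   F   T
  5   T   T   T   T   T   T   T   T   T   T   T
  6   T   T   T   T   T   T   T   T   T   T   T

11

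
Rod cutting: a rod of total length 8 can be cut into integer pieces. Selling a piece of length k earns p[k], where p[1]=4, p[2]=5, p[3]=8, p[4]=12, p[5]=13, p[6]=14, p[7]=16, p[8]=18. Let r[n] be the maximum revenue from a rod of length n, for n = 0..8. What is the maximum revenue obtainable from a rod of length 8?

32

   n    0    1    2    3    4    5    6    7    8
r[n]    0    4    8   12   16   20   24   28   32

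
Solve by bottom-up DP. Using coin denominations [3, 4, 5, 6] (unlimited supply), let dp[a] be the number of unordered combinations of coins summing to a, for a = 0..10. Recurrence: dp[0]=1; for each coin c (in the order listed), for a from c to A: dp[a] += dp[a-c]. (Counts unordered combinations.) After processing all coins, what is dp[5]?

1

after  coin     0     1     2     3     4     5     6     7     8     9    10
          3     1     0     0     1     0     0     1     0     0     1     0
          4     1     0     0     1     1     0     1     1     1     1     1
          5     1     0     0     1     1     1     1     1     2     2     2
          6     1     0     0     1     1     1     2     1     2     3     3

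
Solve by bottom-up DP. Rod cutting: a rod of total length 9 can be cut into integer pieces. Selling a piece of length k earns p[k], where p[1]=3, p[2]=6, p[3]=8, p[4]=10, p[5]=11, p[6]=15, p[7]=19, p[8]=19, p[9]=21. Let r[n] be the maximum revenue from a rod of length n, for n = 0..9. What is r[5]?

   n    0    1    2    3    4    5    6    7    8    9
r[n]    0    3    6    9   12   15   18   21   24   27

15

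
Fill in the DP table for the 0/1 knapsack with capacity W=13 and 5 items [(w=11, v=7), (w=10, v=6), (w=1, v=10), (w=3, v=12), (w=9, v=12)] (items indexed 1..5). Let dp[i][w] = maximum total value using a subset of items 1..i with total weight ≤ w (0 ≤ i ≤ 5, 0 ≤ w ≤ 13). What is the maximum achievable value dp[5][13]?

34

i\w   0   1   2   3   4   5   6   7   8   9  10  11  12  13
  0   0   0   0   0   0   0   0   0   0   0   0   0   0   0
  1   0   0   0   0   0   0   0   0   0   0   0   7   7   7
  2   0   0   0   0   0   0   0   0   0   0   6   7   7   7
  3   0  10  10  10  10  10  10  10  10  10  10  16  17  17
  4   0  10  10  12  22  22  22  22  22  22  22  22  22  22
  5   0  10  10  12  22  22  22  22  22  22  22  22  24  34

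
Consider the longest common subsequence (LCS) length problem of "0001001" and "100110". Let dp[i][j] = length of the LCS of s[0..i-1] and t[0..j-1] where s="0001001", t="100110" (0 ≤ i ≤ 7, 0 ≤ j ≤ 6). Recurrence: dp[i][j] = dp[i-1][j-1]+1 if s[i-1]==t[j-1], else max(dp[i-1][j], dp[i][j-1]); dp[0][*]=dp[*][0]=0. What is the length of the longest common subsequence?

   ''  1  0  0  1  1  0
''  0  0  0  0  0  0  0
 0  0  0  1  1  1  1  1
 0  0  0  1  2  2  2  2
 0  0  0  1  2  2  2  3
 1  0  1  1  2  3  3  3
 0  0  1  2  2  3  3  4
 0  0  1  2  3  3  3  4
 1  0  1  2  3  4  4  4

4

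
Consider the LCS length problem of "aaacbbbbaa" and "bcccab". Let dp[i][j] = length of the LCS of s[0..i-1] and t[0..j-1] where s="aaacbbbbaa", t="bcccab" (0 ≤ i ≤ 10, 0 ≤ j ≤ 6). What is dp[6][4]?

1

   ''  b  c  c  c  a  b
''  0  0  0  0  0  0  0
 a  0  0  0  0  0  1  1
 a  0  0  0  0  0  1  1
 a  0  0  0  0  0  1  1
 c  0  0  1  1  1  1  1
 b  0  1  1  1  1  1  2
 b  0  1  1  1  1  1  2
 b  0  1  1  1  1  1  2
 b  0  1  1  1  1  1  2
 a  0  1  1  1  1  2  2
 a  0  1  1  1  1  2  2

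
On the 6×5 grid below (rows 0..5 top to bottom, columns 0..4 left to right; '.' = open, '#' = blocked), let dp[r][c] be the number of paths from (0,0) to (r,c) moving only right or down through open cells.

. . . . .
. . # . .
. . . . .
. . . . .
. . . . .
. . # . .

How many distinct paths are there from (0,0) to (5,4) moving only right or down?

63

r\c   0   1   2   3   4
  0   1   1   1   1   1
  1   1   2   0   1   2
  2   1   3   3   4   6
  3   1   4   7  11  17
  4   1   5  12  23  40
  5   1   6   0  23  63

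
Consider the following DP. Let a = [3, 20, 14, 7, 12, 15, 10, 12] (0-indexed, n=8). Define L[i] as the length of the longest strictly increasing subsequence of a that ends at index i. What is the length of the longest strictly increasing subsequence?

4

   i    0    1    2    3    4    5    6    7
a[i]    3   20   14    7   12   15   10   12
L[i]    1    2    2    2    3    4    3    4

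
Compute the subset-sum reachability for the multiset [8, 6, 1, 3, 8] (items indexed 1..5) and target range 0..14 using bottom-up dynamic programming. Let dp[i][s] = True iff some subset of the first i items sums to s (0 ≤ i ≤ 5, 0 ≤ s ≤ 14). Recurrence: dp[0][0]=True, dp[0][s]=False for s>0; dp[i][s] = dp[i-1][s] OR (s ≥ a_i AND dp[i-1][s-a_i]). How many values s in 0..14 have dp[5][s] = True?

12

i\s   0   1   2   3   4   5   6   7   8   9  10  11  12  13  14
  0   T   F   F   F   F   F   F   F   F   F   F   F   F   F   F
  1   T   F   F   F   F   F   F   F   T   F   F   F   F   F   F
  2   T   F   F   F   F   F   T   F   T   F   F   F   F   F   T
  3   T   T   F   F   F   F   T   T   T   T   F   F   F   F   T
  4   T   T   F   T   T   F   T   T   T   T   T   T   T   F   T
  5   T   T   F   T   T   F   T   T   T   T   T   T   T   F   T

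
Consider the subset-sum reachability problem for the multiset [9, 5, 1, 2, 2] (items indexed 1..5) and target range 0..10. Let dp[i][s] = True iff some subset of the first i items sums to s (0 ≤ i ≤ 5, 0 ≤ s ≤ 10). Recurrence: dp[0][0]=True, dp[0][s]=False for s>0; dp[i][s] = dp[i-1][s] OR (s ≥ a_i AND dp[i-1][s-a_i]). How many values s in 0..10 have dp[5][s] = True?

11

i\s   0   1   2   3   4   5   6   7   8   9  10
  0   T   F   F   F   F   F   F   F   F   F   F
  1   T   F   F   F   F   F   F   F   F   T   F
  2   T   F   F   F   F   T   F   F   F   T   F
  3   T   T   F   F   F   T   T   F   F   T   T
  4   T   T   T   T   F   T   T   T   T   T   T
  5   T   T   T   T   T   T   T   T   T   T   T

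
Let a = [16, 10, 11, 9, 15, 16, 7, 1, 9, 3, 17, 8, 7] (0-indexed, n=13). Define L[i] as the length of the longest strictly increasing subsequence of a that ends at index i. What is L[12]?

3

   i    0    1    2    3    4    5    6    7    8    9   10   11   12
a[i]   16   10   11    9   15   16    7    1    9    3   17    8    7
L[i]    1    1    2    1    3    4    1    1    2    2    5    3    3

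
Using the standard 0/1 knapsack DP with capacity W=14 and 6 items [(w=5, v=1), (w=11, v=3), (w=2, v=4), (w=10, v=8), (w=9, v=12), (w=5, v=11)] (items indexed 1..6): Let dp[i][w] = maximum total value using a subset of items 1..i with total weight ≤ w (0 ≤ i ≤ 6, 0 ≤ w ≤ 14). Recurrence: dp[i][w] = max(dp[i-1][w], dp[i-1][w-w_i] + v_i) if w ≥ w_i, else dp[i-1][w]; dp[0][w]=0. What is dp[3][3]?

4

i\w   0   1   2   3   4   5   6   7   8   9  10  11  12  13  14
  0   0   0   0   0   0   0   0   0   0   0   0   0   0   0   0
  1   0   0   0   0   0   1   1   1   1   1   1   1   1   1   1
  2   0   0   0   0   0   1   1   1   1   1   1   3   3   3   3
  3   0   0   4   4   4   4   4   5   5   5   5   5   5   7   7
  4   0   0   4   4   4   4   4   5   5   5   8   8  12  12  12
  5   0   0   4   4   4   4   4   5   5  12  12  16  16  16  16
  6   0   0   4   4   4  11  11  15  15  15  15  16  16  16  23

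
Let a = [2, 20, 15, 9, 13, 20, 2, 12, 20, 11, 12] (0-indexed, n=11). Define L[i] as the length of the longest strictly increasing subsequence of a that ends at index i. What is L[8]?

4

   i    0    1    2    3    4    5    6    7    8    9   10
a[i]    2   20   15    9   13   20    2   12   20   11   12
L[i]    1    2    2    2    3    4    1    3    4    3    4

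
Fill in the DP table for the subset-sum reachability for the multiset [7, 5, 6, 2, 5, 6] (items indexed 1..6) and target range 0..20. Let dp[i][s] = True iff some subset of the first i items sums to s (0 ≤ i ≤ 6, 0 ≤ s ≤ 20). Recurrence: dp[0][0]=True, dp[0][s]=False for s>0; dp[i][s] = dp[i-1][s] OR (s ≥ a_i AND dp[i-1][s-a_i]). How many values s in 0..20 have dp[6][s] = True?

18

i\s   0   1   2   3   4   5   6   7   8   9  10  11  12  13  14  15  16  17  18  19  20
  0   T   F   F   F   F   F   F   F   F   F   F   F   F   F   F   F   F   F   F   F   F
  1   T   F   F   F   F   F   F   T   F   F   F   F   F   F   F   F   F   F   F   F   F
  2   T   F   F   F   F   T   F   T   F   F   F   F   T   F   F   F   F   F   F   F   F
  3   T   F   F   F   F   T   T   T   F   F   F   T   T   T   F   F   F   F   T   F   F
  4   T   F   T   F   F   T   T   T   T   T   F   T   T   T   T   T   F   F   T   F   T
  5   T   F   T   F   F   T   T   T   T   T   T   T   T   T   T   T   T   T   T   T   T
  6   T   F   T   F   F   T   T   T   T   T   T   T   T   T   T   T   T   T   T   T   T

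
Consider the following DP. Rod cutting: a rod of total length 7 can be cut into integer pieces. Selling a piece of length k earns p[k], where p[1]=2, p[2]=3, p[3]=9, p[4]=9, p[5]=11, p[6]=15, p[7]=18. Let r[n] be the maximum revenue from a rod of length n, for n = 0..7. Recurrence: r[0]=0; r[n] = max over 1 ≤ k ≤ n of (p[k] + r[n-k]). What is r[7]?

   n    0    1    2    3    4    5    6    7
r[n]    0    2    4    9   11   13   18   20

20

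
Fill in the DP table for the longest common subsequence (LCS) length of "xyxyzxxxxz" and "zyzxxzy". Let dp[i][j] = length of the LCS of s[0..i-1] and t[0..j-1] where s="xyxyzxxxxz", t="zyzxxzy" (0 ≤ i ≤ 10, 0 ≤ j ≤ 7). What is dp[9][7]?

4

   ''  z  y  z  x  x  z  y
''  0  0  0  0  0  0  0  0
 x  0  0  0  0  1  1  1  1
 y  0  0  1  1  1  1  1  2
 x  0  0  1  1  2  2  2  2
 y  0  0  1  1  2  2  2  3
 z  0  1  1  2  2  2  3  3
 x  0  1  1  2  3  3  3  3
 x  0  1  1  2  3  4  4  4
 x  0  1  1  2  3  4  4  4
 x  0  1  1  2  3  4  4  4
 z  0  1  1  2  3  4  5  5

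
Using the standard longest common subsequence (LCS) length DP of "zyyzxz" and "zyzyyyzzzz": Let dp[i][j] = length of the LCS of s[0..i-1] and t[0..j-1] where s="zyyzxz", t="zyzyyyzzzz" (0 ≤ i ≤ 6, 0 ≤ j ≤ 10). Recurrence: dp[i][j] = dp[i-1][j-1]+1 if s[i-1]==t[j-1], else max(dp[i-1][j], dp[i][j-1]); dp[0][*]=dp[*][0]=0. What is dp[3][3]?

2

   ''  z  y  z  y  y  y  z  z  z  z
''  0  0  0  0  0  0  0  0  0  0  0
 z  0  1  1  1  1  1  1  1  1  1  1
 y  0  1  2  2  2  2  2  2  2  2  2
 y  0  1  2  2  3  3  3  3  3  3  3
 z  0  1  2  3  3  3  3  4  4  4  4
 x  0  1  2  3  3  3  3  4  4  4  4
 z  0  1  2  3  3  3  3  4  5  5  5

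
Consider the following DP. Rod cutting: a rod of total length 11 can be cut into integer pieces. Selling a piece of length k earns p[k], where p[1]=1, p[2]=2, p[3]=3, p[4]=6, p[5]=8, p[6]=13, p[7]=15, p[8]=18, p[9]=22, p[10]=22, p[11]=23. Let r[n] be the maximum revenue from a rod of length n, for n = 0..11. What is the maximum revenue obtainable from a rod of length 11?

24

   n    0    1    2    3    4    5    6    7    8    9   10   11
r[n]    0    1    2    3    6    8   13   15   18   22   23   24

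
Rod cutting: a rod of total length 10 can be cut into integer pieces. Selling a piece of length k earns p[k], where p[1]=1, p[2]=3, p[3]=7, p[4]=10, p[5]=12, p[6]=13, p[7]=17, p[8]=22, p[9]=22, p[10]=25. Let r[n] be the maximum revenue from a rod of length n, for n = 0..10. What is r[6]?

14

   n    0    1    2    3    4    5    6    7    8    9   10
r[n]    0    1    3    7   10   12   14   17   22   23   25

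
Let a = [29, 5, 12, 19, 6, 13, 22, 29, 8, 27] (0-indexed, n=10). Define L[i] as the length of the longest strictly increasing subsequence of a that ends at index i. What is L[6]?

   i    0    1    2    3    4    5    6    7    8    9
a[i]   29    5   12   19    6   13   22   29    8   27
L[i]    1    1    2    3    2    3    4    5    3    5

4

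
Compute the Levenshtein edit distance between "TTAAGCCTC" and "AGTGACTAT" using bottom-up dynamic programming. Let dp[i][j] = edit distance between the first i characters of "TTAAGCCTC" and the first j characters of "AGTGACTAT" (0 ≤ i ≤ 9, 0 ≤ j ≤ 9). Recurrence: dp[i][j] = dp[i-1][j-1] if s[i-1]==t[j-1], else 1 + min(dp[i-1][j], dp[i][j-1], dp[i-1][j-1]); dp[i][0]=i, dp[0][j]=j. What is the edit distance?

   ''  A  G  T  G  A  C  T  A  T
''  0  1  2  3  4  5  6  7  8  9
 T  1  1  2  2  3  4  5  6  7  8
 T  2  2  2  2  3  4  5  5  6  7
 A  3  2  3  3  3  3  4  5  5  6
 A  4  3  3  4  4  3  4  5  5  6
 G  5  4  3  4  4  4  4  5  6  6
 C  6  5  4  4  5  5  4  5  6  7
 C  7  6  5  5  5  6  5  5  6  7
 T  8  7  6  5  6  6  6  5  6  6
 C  9  8  7  6  6  7  6  6  6  7

7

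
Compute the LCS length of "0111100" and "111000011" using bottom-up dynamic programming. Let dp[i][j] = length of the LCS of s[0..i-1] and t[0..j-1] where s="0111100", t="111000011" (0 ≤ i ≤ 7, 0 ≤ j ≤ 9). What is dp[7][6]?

   ''  1  1  1  0  0  0  0  1  1
''  0  0  0  0  0  0  0  0  0  0
 0  0  0  0  0  1  1  1  1  1  1
 1  0  1  1  1  1  1  1  1  2  2
 1  0  1  2  2  2  2  2  2  2  3
 1  0  1  2  3  3  3  3  3  3  3
 1  0  1  2  3  3  3  3  3  4  4
 0  0  1  2  3  4  4  4  4  4  4
 0  0  1  2  3  4  5  5  5  5  5

5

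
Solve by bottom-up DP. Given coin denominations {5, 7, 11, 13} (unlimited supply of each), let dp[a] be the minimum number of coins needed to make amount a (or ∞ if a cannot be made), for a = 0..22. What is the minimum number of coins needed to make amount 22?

 a  0  1  2  3  4  5  6  7  8  9 10 11 12 13 14 15 16 17 18 19 20 21 22
dp  0  -  -  -  -  1  -  1  -  -  2  1  2  1  2  3  2  3  2  3  2  3  2
(- denotes ∞ / unreachable)

2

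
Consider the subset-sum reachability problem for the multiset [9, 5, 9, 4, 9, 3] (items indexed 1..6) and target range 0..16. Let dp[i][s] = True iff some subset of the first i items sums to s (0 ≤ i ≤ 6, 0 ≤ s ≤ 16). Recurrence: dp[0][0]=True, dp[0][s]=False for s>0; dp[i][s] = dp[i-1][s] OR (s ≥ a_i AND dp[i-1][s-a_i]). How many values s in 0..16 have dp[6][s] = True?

11

i\s   0   1   2   3   4   5   6   7   8   9  10  11  12  13  14  15  16
  0   T   F   F   F   F   F   F   F   F   F   F   F   F   F   F   F   F
  1   T   F   F   F   F   F   F   F   F   T   F   F   F   F   F   F   F
  2   T   F   F   F   F   T   F   F   F   T   F   F   F   F   T   F   F
  3   T   F   F   F   F   T   F   F   F   T   F   F   F   F   T   F   F
  4   T   F   F   F   T   T   F   F   F   T   F   F   F   T   T   F   F
  5   T   F   F   F   T   T   F   F   F   T   F   F   F   T   T   F   F
  6   T   F   F   T   T   T   F   T   T   T   F   F   T   T   T   F   T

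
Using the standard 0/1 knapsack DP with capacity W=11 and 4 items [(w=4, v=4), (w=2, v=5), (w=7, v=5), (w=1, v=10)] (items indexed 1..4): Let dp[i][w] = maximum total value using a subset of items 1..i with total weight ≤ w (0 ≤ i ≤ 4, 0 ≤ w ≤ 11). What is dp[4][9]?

i\w   0   1   2   3   4   5   6   7   8   9  10  11
  0   0   0   0   0   0   0   0   0   0   0   0   0
  1   0   0   0   0   4   4   4   4   4   4   4   4
  2   0   0   5   5   5   5   9   9   9   9   9   9
  3   0   0   5   5   5   5   9   9   9  10  10  10
  4   0  10  10  15  15  15  15  19  19  19  20  20

19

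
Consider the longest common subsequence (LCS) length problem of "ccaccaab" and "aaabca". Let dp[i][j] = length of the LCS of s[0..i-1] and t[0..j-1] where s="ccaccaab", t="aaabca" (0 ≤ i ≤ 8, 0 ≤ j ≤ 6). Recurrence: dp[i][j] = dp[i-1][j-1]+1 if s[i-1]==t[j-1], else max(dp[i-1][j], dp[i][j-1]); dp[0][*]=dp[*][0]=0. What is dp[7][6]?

   ''  a  a  a  b  c  a
''  0  0  0  0  0  0  0
 c  0  0  0  0  0  1  1
 c  0  0  0  0  0  1  1
 a  0  1  1  1  1  1  2
 c  0  1  1  1  1  2  2
 c  0  1  1  1  1  2  2
 a  0  1  2  2  2  2  3
 a  0  1  2  3  3  3  3
 b  0  1  2  3  4  4  4

3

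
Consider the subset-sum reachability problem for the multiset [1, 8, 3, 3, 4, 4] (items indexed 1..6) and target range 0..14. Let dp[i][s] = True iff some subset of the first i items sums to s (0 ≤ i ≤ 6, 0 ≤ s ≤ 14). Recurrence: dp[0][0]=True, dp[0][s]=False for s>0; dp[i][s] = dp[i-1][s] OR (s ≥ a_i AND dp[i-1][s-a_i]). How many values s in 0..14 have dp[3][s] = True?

8

i\s   0   1   2   3   4   5   6   7   8   9  10  11  12  13  14
  0   T   F   F   F   F   F   F   F   F   F   F   F   F   F   F
  1   T   T   F   F   F   F   F   F   F   F   F   F   F   F   F
  2   T   T   F   F   F   F   F   F   T   T   F   F   F   F   F
  3   T   T   F   T   T   F   F   F   T   T   F   T   T   F   F
  4   T   T   F   T   T   F   T   T   T   T   F   T   T   F   T
  5   T   T   F   T   T   T   T   T   T   T   T   T   T   T   T
  6   T   T   F   T   T   T   T   T   T   T   T   T   T   T   T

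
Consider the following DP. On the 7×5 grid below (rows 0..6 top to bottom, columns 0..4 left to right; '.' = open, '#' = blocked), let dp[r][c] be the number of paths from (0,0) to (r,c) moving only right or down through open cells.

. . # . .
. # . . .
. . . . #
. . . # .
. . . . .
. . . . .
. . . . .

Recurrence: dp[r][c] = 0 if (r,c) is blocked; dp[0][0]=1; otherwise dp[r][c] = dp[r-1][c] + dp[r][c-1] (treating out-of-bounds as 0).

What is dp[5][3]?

r\c   0   1   2   3   4
  0   1   1   0   0   0
  1   1   0   0   0   0
  2   1   1   1   1   0
  3   1   2   3   0   0
  4   1   3   6   6   6
  5   1   4  10  16  22
  6   1   5  15  31  53

16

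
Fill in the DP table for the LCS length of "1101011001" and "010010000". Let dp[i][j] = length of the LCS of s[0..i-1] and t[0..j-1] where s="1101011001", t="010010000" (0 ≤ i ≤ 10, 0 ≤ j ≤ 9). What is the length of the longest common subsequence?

   ''  0  1  0  0  1  0  0  0  0
''  0  0  0  0  0  0  0  0  0  0
 1  0  0  1  1  1  1  1  1  1  1
 1  0  0  1  1  1  2  2  2  2  2
 0  0  1  1  2  2  2  3  3  3  3
 1  0  1  2  2  2  3  3  3  3  3
 0  0  1  2  3  3  3  4  4  4  4
 1  0  1  2  3  3  4  4  4  4  4
 1  0  1  2  3  3  4  4  4  4  4
 0  0  1  2  3  4  4  5  5  5  5
 0  0  1  2  3  4  4  5  6  6  6
 1  0  1  2  3  4  5  5  6  6  6

6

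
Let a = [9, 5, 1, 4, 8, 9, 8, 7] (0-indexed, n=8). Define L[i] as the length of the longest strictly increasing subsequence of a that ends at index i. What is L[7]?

3

   i    0    1    2    3    4    5    6    7
a[i]    9    5    1    4    8    9    8    7
L[i]    1    1    1    2    3    4    3    3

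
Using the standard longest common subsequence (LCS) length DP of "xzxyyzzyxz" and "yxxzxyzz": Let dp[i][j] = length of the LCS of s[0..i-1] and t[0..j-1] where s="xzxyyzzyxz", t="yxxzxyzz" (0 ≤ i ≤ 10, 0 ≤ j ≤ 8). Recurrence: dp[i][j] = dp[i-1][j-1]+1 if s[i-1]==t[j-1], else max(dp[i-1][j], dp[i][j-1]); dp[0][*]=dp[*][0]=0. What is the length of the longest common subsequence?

   ''  y  x  x  z  x  y  z  z
''  0  0  0  0  0  0  0  0  0
 x  0  0  1  1  1  1  1  1  1
 z  0  0  1  1  2  2  2  2  2
 x  0  0  1  2  2  3  3  3  3
 y  0  1  1  2  2  3  4  4  4
 y  0  1  1  2  2  3  4  4  4
 z  0  1  1  2  3  3  4  5  5
 z  0  1  1  2  3  3  4  5  6
 y  0  1  1  2  3  3  4  5  6
 x  0  1  2  2  3  4  4  5  6
 z  0  1  2  2  3  4  4  5  6

6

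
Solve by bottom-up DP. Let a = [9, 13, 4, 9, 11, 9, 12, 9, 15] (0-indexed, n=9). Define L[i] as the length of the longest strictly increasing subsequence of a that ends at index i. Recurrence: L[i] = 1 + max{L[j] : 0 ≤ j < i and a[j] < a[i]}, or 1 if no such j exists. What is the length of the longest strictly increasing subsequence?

5

   i    0    1    2    3    4    5    6    7    8
a[i]    9   13    4    9   11    9   12    9   15
L[i]    1    2    1    2    3    2    4    2    5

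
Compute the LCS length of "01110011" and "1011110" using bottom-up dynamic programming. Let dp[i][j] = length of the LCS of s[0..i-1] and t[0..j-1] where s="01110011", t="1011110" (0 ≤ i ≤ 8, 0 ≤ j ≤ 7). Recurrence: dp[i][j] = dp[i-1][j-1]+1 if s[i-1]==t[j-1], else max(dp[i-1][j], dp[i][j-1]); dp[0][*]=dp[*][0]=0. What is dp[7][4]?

   ''  1  0  1  1  1  1  0
''  0  0  0  0  0  0  0  0
 0  0  0  1  1  1  1  1  1
 1  0  1  1  2  2  2  2  2
 1  0  1  1  2  3  3  3  3
 1  0  1  1  2  3  4  4  4
 0  0  1  2  2  3  4  4  5
 0  0  1  2  2  3  4  4  5
 1  0  1  2  3  3  4  5  5
 1  0  1  2  3  4  4  5  5

3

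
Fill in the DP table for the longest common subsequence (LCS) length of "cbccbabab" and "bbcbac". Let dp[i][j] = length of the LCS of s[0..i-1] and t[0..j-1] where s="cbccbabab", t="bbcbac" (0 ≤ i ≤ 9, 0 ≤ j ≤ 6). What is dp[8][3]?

   ''  b  b  c  b  a  c
''  0  0  0  0  0  0  0
 c  0  0  0  1  1  1  1
 b  0  1  1  1  2  2  2
 c  0  1  1  2  2  2  3
 c  0  1  1  2  2  2  3
 b  0  1  2  2  3  3  3
 a  0  1  2  2  3  4  4
 b  0  1  2  2  3  4  4
 a  0  1  2  2  3  4  4
 b  0  1  2  2  3  4  4

2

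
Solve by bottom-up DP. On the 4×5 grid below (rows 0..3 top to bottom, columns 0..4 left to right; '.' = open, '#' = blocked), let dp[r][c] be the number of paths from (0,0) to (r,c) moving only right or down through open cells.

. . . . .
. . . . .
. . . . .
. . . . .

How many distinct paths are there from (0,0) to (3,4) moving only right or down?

35

r\c   0   1   2   3   4
  0   1   1   1   1   1
  1   1   2   3   4   5
  2   1   3   6  10  15
  3   1   4  10  20  35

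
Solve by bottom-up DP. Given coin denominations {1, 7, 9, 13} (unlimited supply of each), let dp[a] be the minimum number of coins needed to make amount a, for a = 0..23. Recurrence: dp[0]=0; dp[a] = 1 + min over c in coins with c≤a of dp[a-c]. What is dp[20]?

2

 a  0  1  2  3  4  5  6  7  8  9 10 11 12 13 14 15 16 17 18 19 20 21 22 23
dp  0  1  2  3  4  5  6  1  2  1  2  3  4  1  2  3  2  3  2  3  2  3  2  3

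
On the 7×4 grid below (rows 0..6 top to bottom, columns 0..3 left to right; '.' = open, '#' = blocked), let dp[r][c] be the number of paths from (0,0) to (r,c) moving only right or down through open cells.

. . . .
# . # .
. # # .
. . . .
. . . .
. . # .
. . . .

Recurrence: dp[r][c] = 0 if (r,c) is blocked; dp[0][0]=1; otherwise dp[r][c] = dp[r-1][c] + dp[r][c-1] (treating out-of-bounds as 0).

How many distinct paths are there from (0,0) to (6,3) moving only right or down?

r\c   0   1   2   3
  0   1   1   1   1
  1   0   1   0   1
  2   0   0   0   1
  3   0   0   0   1
  4   0   0   0   1
  5   0   0   0   1
  6   0   0   0   1

1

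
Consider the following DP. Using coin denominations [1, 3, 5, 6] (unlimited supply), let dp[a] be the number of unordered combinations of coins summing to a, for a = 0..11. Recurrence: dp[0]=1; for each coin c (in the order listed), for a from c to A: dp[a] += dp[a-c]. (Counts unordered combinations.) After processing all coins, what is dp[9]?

after  coin     0     1     2     3     4     5     6     7     8     9    10    11
          1     1     1     1     1     1     1     1     1     1     1     1     1
          3     1     1     1     2     2     2     3     3     3     4     4     4
          5     1     1     1     2     2     3     4     4     5     6     7     8
          6     1     1     1     2     2     3     5     5     6     8     9    11

8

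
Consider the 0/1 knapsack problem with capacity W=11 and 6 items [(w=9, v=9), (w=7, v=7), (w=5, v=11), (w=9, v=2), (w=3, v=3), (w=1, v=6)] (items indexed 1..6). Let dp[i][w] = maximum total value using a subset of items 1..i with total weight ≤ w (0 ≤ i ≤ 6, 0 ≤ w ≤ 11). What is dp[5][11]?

14

i\w   0   1   2   3   4   5   6   7   8   9  10  11
  0   0   0   0   0   0   0   0   0   0   0   0   0
  1   0   0   0   0   0   0   0   0   0   9   9   9
  2   0   0   0   0   0   0   0   7   7   9   9   9
  3   0   0   0   0   0  11  11  11  11  11  11  11
  4   0   0   0   0   0  11  11  11  11  11  11  11
  5   0   0   0   3   3  11  11  11  14  14  14  14
  6   0   6   6   6   9  11  17  17  17  20  20  20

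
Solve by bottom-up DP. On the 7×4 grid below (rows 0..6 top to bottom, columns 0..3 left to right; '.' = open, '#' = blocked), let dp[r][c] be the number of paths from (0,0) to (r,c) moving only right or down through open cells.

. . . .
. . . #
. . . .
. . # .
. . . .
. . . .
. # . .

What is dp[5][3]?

22

r\c   0   1   2   3
  0   1   1   1   1
  1   1   2   3   0
  2   1   3   6   6
  3   1   4   0   6
  4   1   5   5  11
  5   1   6  11  22
  6   1   0  11  33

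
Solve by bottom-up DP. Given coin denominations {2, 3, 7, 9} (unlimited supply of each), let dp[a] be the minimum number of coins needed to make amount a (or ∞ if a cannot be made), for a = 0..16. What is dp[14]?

 a  0  1  2  3  4  5  6  7  8  9 10 11 12 13 14 15 16
dp  0  -  1  1  2  2  2  1  3  1  2  2  2  3  2  3  2
(- denotes ∞ / unreachable)

2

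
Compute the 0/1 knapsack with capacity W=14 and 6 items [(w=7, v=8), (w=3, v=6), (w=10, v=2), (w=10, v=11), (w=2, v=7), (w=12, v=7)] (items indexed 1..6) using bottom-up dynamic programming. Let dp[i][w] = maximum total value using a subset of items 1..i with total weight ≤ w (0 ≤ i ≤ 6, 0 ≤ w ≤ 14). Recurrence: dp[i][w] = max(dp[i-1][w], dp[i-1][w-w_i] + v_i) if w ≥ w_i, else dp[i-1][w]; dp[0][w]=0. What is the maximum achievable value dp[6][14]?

21

i\w   0   1   2   3   4   5   6   7   8   9  10  11  12  13  14
  0   0   0   0   0   0   0   0   0   0   0   0   0   0   0   0
  1   0   0   0   0   0   0   0   8   8   8   8   8   8   8   8
  2   0   0   0   6   6   6   6   8   8   8  14  14  14  14  14
  3   0   0   0   6   6   6   6   8   8   8  14  14  14  14  14
  4   0   0   0   6   6   6   6   8   8   8  14  14  14  17  17
  5   0   0   7   7   7  13  13  13  13  15  15  15  21  21  21
  6   0   0   7   7   7  13  13  13  13  15  15  15  21  21  21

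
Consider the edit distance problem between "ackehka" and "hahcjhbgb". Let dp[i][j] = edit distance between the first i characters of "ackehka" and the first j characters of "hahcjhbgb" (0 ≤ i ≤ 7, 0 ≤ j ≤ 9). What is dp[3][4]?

3

   ''  h  a  h  c  j  h  b  g  b
''  0  1  2  3  4  5  6  7  8  9
 a  1  1  1  2  3  4  5  6  7  8
 c  2  2  2  2  2  3  4  5  6  7
 k  3  3  3  3  3  3  4  5  6  7
 e  4  4  4  4  4  4  4  5  6  7
 h  5  4  5  4  5  5  4  5  6  7
 k  6  5  5  5  5  6  5  5  6  7
 a  7  6  5  6  6  6  6  6  6  7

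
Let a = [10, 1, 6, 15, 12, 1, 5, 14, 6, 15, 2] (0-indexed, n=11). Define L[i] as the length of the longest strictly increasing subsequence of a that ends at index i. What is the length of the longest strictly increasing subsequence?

5

   i    0    1    2    3    4    5    6    7    8    9   10
a[i]   10    1    6   15   12    1    5   14    6   15    2
L[i]    1    1    2    3    3    1    2    4    3    5    2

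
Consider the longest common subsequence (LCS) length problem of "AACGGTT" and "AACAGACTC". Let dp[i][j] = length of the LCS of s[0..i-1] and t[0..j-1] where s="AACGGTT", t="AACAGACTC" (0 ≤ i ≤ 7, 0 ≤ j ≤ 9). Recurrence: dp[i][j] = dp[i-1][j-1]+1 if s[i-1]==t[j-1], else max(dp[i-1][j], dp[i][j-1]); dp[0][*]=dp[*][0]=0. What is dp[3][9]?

3

   ''  A  A  C  A  G  A  C  T  C
''  0  0  0  0  0  0  0  0  0  0
 A  0  1  1  1  1  1  1  1  1  1
 A  0  1  2  2  2  2  2  2  2  2
 C  0  1  2  3  3  3  3  3  3  3
 G  0  1  2  3  3  4  4  4  4  4
 G  0  1  2  3  3  4  4  4  4  4
 T  0  1  2  3  3  4  4  4  5  5
 T  0  1  2  3  3  4  4  4  5  5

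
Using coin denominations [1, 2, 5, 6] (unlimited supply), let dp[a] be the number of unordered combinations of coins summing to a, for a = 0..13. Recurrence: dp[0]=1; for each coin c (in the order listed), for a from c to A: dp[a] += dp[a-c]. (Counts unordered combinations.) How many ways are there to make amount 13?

21

after  coin     0     1     2     3     4     5     6     7     8     9    10    11    12    13
          1     1     1     1     1     1     1     1     1     1     1     1     1     1     1
          2     1     1     2     2     3     3     4     4     5     5     6     6     7     7
          5     1     1     2     2     3     4     5     6     7     8    10    11    13    14
          6     1     1     2     2     3     4     6     7     9    10    13    15    19    21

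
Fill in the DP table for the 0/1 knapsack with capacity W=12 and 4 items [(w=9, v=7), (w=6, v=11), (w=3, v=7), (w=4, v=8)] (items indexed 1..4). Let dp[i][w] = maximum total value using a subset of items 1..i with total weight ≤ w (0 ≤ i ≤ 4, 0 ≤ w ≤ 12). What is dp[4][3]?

7

i\w   0   1   2   3   4   5   6   7   8   9  10  11  12
  0   0   0   0   0   0   0   0   0   0   0   0   0   0
  1   0   0   0   0   0   0   0   0   0   7   7   7   7
  2   0   0   0   0   0   0  11  11  11  11  11  11  11
  3   0   0   0   7   7   7  11  11  11  18  18  18  18
  4   0   0   0   7   8   8  11  15  15  18  19  19  19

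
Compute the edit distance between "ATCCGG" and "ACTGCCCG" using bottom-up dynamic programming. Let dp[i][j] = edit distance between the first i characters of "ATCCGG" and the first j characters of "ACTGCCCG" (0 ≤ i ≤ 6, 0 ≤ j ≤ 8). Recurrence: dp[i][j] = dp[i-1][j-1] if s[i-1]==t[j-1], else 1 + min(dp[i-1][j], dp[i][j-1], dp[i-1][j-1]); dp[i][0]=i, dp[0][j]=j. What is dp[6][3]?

4

   ''  A  C  T  G  C  C  C  G
''  0  1  2  3  4  5  6  7  8
 A  1  0  1  2  3  4  5  6  7
 T  2  1  1  1  2  3  4  5  6
 C  3  2  1  2  2  2  3  4  5
 C  4  3  2  2  3  2  2  3  4
 G  5  4  3  3  2  3  3  3  3
 G  6  5  4  4  3  3  4  4  3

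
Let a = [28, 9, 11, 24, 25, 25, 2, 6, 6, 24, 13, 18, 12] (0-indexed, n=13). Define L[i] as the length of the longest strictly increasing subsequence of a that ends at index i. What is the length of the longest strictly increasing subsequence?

4

   i    0    1    2    3    4    5    6    7    8    9   10   11   12
a[i]   28    9   11   24   25   25    2    6    6   24   13   18   12
L[i]    1    1    2    3    4    4    1    2    2    3    3    4    3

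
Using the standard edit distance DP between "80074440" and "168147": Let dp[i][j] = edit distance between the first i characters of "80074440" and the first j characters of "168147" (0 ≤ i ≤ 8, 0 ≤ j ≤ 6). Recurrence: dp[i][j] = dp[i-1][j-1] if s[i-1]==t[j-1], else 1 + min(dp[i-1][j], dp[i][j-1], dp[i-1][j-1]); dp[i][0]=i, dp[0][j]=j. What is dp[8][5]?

   ''  1  6  8  1  4  7
''  0  1  2  3  4  5  6
 8  1  1  2  2  3  4  5
 0  2  2  2  3  3  4  5
 0  3  3  3  3  4  4  5
 7  4  4  4  4  4  5  4
 4  5  5  5  5  5  4  5
 4  6  6  6  6  6  5  5
 4  7  7  7  7  7  6  6
 0  8  8  8  8  8  7  7

7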